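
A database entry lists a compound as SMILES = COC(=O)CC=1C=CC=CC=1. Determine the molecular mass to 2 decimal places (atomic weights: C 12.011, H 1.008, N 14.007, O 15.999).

150.18 g/mol

First, the molecular formula is C9H10O2 (counting implicit H from valence).
  C: 9 × 12.011 = 108.099
  H: 10 × 1.008 = 10.080
  O: 2 × 15.999 = 31.998
Sum: 9×12.011 + 10×1.008 + 2×15.999 = 150.177 → 150.18 g/mol.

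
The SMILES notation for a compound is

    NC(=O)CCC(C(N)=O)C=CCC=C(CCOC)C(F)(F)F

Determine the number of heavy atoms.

Every atom symbol written in the SMILES (organic subset) is one heavy atom; implicit H are not written.
Heavy atoms by element → C:14, F:3, N:2, O:3.
Total: 22.

22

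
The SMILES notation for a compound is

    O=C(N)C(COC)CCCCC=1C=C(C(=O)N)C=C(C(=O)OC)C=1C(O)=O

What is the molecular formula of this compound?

C18H24N2O7

Walk through each heavy atom and fill implicit hydrogens from standard valence (C 4, N 3, O 2, S 2, halogen 1):
  atom 1: O, bond orders sum to 2 (valence 2) → 0 H
  atom 2: C, bond orders sum to 4 (valence 4) → 0 H
  atom 3: N, bond orders sum to 1 (valence 3) → 2 H
  atom 4: C, bond orders sum to 3 (valence 4) → 1 H
  atom 5: C, bond orders sum to 2 (valence 4) → 2 H
  atom 6: O, bond orders sum to 2 (valence 2) → 0 H
  atom 7: C, bond orders sum to 1 (valence 4) → 3 H
  atom 8: C, bond orders sum to 2 (valence 4) → 2 H
  atom 9: C, bond orders sum to 2 (valence 4) → 2 H
  atom 10: C, bond orders sum to 2 (valence 4) → 2 H
  atom 11: C, bond orders sum to 2 (valence 4) → 2 H
  atom 12: C, bond orders sum to 4 (valence 4) → 0 H
  atom 13: C, bond orders sum to 3 (valence 4) → 1 H
  atom 14: C, bond orders sum to 4 (valence 4) → 0 H
  atom 15: C, bond orders sum to 4 (valence 4) → 0 H
  atom 16: O, bond orders sum to 2 (valence 2) → 0 H
  atom 17: N, bond orders sum to 1 (valence 3) → 2 H
  atom 18: C, bond orders sum to 3 (valence 4) → 1 H
  atom 19: C, bond orders sum to 4 (valence 4) → 0 H
  atom 20: C, bond orders sum to 4 (valence 4) → 0 H
  atom 21: O, bond orders sum to 2 (valence 2) → 0 H
  atom 22: O, bond orders sum to 2 (valence 2) → 0 H
  atom 23: C, bond orders sum to 1 (valence 4) → 3 H
  atom 24: C, bond orders sum to 4 (valence 4) → 0 H
  atom 25: C, bond orders sum to 4 (valence 4) → 0 H
  atom 26: O, bond orders sum to 1 (valence 2) → 1 H
  atom 27: O, bond orders sum to 2 (valence 2) → 0 H
Totals → C:18, H:24, N:2, O:7.
In Hill order: C18H24N2O7.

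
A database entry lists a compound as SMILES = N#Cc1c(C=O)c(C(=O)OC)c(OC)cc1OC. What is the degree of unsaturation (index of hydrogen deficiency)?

Molecular formula: C12H11NO5.
DoU = (2C + 2 + N − H − X) / 2, where X is the halogen count and O/S are ignored.
    = (2·12 + 2 + 1 − 11 − 0) / 2 = 16 / 2 = 8.

8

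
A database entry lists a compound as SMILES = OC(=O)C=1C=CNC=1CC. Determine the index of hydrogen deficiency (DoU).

Degree of unsaturation = (number of rings) + (number of π bonds).
Ring closures in the SMILES: 1.
π bonds: 3 double bonds (each 1 DoU) → 3 DoU from unsaturation.
Total DoU = 1 + 3 = 4.

4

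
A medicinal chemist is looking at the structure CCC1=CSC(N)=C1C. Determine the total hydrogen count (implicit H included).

11

Walk through each heavy atom and fill implicit hydrogens from standard valence (C 4, N 3, O 2, S 2, halogen 1):
  atom 1: C, bond orders sum to 1 (valence 4) → 3 H
  atom 2: C, bond orders sum to 2 (valence 4) → 2 H
  atom 3: C, bond orders sum to 4 (valence 4) → 0 H
  atom 4: C, bond orders sum to 3 (valence 4) → 1 H
  atom 5: S, bond orders sum to 2 (valence 2) → 0 H
  atom 6: C, bond orders sum to 4 (valence 4) → 0 H
  atom 7: N, bond orders sum to 1 (valence 3) → 2 H
  atom 8: C, bond orders sum to 4 (valence 4) → 0 H
  atom 9: C, bond orders sum to 1 (valence 4) → 3 H
Total hydrogens: 11.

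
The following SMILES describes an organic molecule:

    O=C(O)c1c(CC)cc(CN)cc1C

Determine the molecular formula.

Walk through each heavy atom and fill implicit hydrogens from standard valence (C 4, N 3, O 2, S 2, halogen 1); for lowercase aromatic atoms, an aromatic c carries 1 H when it has two neighbours and 0 H with three, and aromatic n carries 0 H:
  atom 1: O, bond orders sum to 2 (valence 2) → 0 H
  atom 2: C, bond orders sum to 4 (valence 4) → 0 H
  atom 3: O, bond orders sum to 1 (valence 2) → 1 H
  atom 4: aromatic c, 3 neighbours → 0 H
  atom 5: aromatic c, 3 neighbours → 0 H
  atom 6: C, bond orders sum to 2 (valence 4) → 2 H
  atom 7: C, bond orders sum to 1 (valence 4) → 3 H
  atom 8: aromatic c, 2 neighbours → 1 H
  atom 9: aromatic c, 3 neighbours → 0 H
  atom 10: C, bond orders sum to 2 (valence 4) → 2 H
  atom 11: N, bond orders sum to 1 (valence 3) → 2 H
  atom 12: aromatic c, 2 neighbours → 1 H
  atom 13: aromatic c, 3 neighbours → 0 H
  atom 14: C, bond orders sum to 1 (valence 4) → 3 H
Totals → C:11, H:15, N:1, O:2.
In Hill order: C11H15NO2.

C11H15NO2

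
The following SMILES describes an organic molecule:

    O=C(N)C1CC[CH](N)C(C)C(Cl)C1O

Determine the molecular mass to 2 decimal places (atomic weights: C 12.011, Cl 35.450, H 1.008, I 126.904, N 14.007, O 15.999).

First, the molecular formula is C9H17ClN2O2 (counting implicit H from valence).
  C: 9 × 12.011 = 108.099
  Cl: 1 × 35.450 = 35.450
  H: 17 × 1.008 = 17.136
  N: 2 × 14.007 = 28.014
  O: 2 × 15.999 = 31.998
Sum: 9×12.011 + 1×35.450 + 17×1.008 + 2×14.007 + 2×15.999 = 220.697 → 220.70 g/mol.

220.70 g/mol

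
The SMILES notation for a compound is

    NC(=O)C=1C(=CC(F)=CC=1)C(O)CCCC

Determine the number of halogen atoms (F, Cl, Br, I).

1

Halogen atoms appear at heavy-atom position 8 (1×F).
Other groups present: 1 amide, 1 hydroxyl.
Halogen count: 1.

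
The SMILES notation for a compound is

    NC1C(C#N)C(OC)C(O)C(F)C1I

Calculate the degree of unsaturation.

3

Molecular formula: C8H12FIN2O2.
DoU = (2C + 2 + N − H − X) / 2, where X is the halogen count and O/S are ignored.
    = (2·8 + 2 + 2 − 12 − 2) / 2 = 6 / 2 = 3.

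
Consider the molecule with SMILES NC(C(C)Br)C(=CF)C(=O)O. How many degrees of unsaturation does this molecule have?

Molecular formula: C6H9BrFNO2.
DoU = (2C + 2 + N − H − X) / 2, where X is the halogen count and O/S are ignored.
    = (2·6 + 2 + 1 − 9 − 2) / 2 = 4 / 2 = 2.

2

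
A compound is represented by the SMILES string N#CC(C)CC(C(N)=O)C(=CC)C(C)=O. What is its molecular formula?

Walk through each heavy atom and fill implicit hydrogens from standard valence (C 4, N 3, O 2, S 2, halogen 1):
  atom 1: N, bond orders sum to 3 (valence 3) → 0 H
  atom 2: C, bond orders sum to 4 (valence 4) → 0 H
  atom 3: C, bond orders sum to 3 (valence 4) → 1 H
  atom 4: C, bond orders sum to 1 (valence 4) → 3 H
  atom 5: C, bond orders sum to 2 (valence 4) → 2 H
  atom 6: C, bond orders sum to 3 (valence 4) → 1 H
  atom 7: C, bond orders sum to 4 (valence 4) → 0 H
  atom 8: N, bond orders sum to 1 (valence 3) → 2 H
  atom 9: O, bond orders sum to 2 (valence 2) → 0 H
  atom 10: C, bond orders sum to 4 (valence 4) → 0 H
  atom 11: C, bond orders sum to 3 (valence 4) → 1 H
  atom 12: C, bond orders sum to 1 (valence 4) → 3 H
  atom 13: C, bond orders sum to 4 (valence 4) → 0 H
  atom 14: C, bond orders sum to 1 (valence 4) → 3 H
  atom 15: O, bond orders sum to 2 (valence 2) → 0 H
Totals → C:11, H:16, N:2, O:2.
In Hill order: C11H16N2O2.

C11H16N2O2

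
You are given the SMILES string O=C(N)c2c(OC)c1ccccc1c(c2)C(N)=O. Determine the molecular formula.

C13H12N2O3

Walk through each heavy atom and fill implicit hydrogens from standard valence (C 4, N 3, O 2, S 2, halogen 1); for lowercase aromatic atoms, an aromatic c carries 1 H when it has two neighbours and 0 H with three, and aromatic n carries 0 H:
  atom 1: O, bond orders sum to 2 (valence 2) → 0 H
  atom 2: C, bond orders sum to 4 (valence 4) → 0 H
  atom 3: N, bond orders sum to 1 (valence 3) → 2 H
  atom 4: aromatic c, 3 neighbours → 0 H
  atom 5: aromatic c, 3 neighbours → 0 H
  atom 6: O, bond orders sum to 2 (valence 2) → 0 H
  atom 7: C, bond orders sum to 1 (valence 4) → 3 H
  atom 8: aromatic c, 3 neighbours → 0 H
  atom 9: aromatic c, 2 neighbours → 1 H
  atom 10: aromatic c, 2 neighbours → 1 H
  atom 11: aromatic c, 2 neighbours → 1 H
  atom 12: aromatic c, 2 neighbours → 1 H
  atom 13: aromatic c, 3 neighbours → 0 H
  atom 14: aromatic c, 3 neighbours → 0 H
  atom 15: aromatic c, 2 neighbours → 1 H
  atom 16: C, bond orders sum to 4 (valence 4) → 0 H
  atom 17: N, bond orders sum to 1 (valence 3) → 2 H
  atom 18: O, bond orders sum to 2 (valence 2) → 0 H
Totals → C:13, H:12, N:2, O:3.
In Hill order: C13H12N2O3.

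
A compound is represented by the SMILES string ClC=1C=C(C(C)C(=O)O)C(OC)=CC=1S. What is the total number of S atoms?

Scan the SMILES for S atoms (remember two-letter symbols like Cl and Br are single atoms).
Sulfur count: 1.

1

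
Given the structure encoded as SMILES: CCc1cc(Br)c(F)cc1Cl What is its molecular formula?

C8H7BrClF

Walk through each heavy atom and fill implicit hydrogens from standard valence (C 4, N 3, O 2, S 2, halogen 1); for lowercase aromatic atoms, an aromatic c carries 1 H when it has two neighbours and 0 H with three, and aromatic n carries 0 H:
  atom 1: C, bond orders sum to 1 (valence 4) → 3 H
  atom 2: C, bond orders sum to 2 (valence 4) → 2 H
  atom 3: aromatic c, 3 neighbours → 0 H
  atom 4: aromatic c, 2 neighbours → 1 H
  atom 5: aromatic c, 3 neighbours → 0 H
  atom 6: Br (halogen, monovalent) → 0 H
  atom 7: aromatic c, 3 neighbours → 0 H
  atom 8: F (halogen, monovalent) → 0 H
  atom 9: aromatic c, 2 neighbours → 1 H
  atom 10: aromatic c, 3 neighbours → 0 H
  atom 11: Cl (halogen, monovalent) → 0 H
Totals → C:8, H:7, Br:1, Cl:1, F:1.
In Hill order: C8H7BrClF.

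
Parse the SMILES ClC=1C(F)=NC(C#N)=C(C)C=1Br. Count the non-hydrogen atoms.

Every atom symbol written in the SMILES (organic subset) is one heavy atom; implicit H are not written.
Heavy atoms by element → Br:1, C:7, Cl:1, F:1, N:2.
Total: 12.

12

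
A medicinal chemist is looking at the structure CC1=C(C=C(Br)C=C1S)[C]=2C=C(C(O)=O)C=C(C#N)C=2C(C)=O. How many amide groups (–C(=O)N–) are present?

Scan the SMILES for the amide motif — none present.
Groups that are present: 1 carboxylic acid, 1 ketone, 1 nitrile, 1 thiol.

0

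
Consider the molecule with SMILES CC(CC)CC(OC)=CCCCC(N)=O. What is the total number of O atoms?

2

Scan the SMILES for O atoms (remember two-letter symbols like Cl and Br are single atoms).
Oxygen count: 2.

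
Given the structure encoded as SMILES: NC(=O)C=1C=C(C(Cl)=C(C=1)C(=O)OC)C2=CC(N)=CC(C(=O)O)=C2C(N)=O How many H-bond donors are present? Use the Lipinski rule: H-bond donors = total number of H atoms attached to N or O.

7

Donors: find every N or O and count the H atoms it carries.
  atom 1 (N): bond orders sum to 1 → 2 H
  atom 3 (O): bond orders sum to 2 → 0 H
  atom 12 (O): bond orders sum to 2 → 0 H
  atom 13 (O): bond orders sum to 2 → 0 H
  atom 18 (N): bond orders sum to 1 → 2 H
  atom 22 (O): bond orders sum to 2 → 0 H
  atom 23 (O): bond orders sum to 1 → 1 H
  atom 26 (N): bond orders sum to 1 → 2 H
  atom 27 (O): bond orders sum to 2 → 0 H
Lipinski HBD = 7.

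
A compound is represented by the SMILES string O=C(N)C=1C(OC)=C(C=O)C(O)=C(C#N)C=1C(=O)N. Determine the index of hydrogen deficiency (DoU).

Degree of unsaturation = (number of rings) + (number of π bonds).
Ring closures in the SMILES: 1.
π bonds: 6 double bonds (each 1 DoU), 1 triple bond (each 2 DoU) → 8 DoU from unsaturation.
Total DoU = 1 + 8 = 9.

9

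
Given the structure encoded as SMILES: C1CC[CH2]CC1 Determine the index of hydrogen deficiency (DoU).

1

Degree of unsaturation = (number of rings) + (number of π bonds).
Ring closures in the SMILES: 1.
π bonds: none → 0 DoU from unsaturation.
Total DoU = 1 + 0 = 1.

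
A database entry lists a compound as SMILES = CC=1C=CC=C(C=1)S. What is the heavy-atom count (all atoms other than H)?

8

Every atom symbol written in the SMILES (organic subset) is one heavy atom; implicit H are not written.
Heavy atoms by element → C:7, S:1.
Total: 8.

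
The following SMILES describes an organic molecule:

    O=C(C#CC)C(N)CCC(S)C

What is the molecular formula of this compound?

Walk through each heavy atom and fill implicit hydrogens from standard valence (C 4, N 3, O 2, S 2, halogen 1):
  atom 1: O, bond orders sum to 2 (valence 2) → 0 H
  atom 2: C, bond orders sum to 4 (valence 4) → 0 H
  atom 3: C, bond orders sum to 4 (valence 4) → 0 H
  atom 4: C, bond orders sum to 4 (valence 4) → 0 H
  atom 5: C, bond orders sum to 1 (valence 4) → 3 H
  atom 6: C, bond orders sum to 3 (valence 4) → 1 H
  atom 7: N, bond orders sum to 1 (valence 3) → 2 H
  atom 8: C, bond orders sum to 2 (valence 4) → 2 H
  atom 9: C, bond orders sum to 2 (valence 4) → 2 H
  atom 10: C, bond orders sum to 3 (valence 4) → 1 H
  atom 11: S, bond orders sum to 1 (valence 2) → 1 H
  atom 12: C, bond orders sum to 1 (valence 4) → 3 H
Totals → C:9, H:15, N:1, O:1, S:1.

C9H15NOS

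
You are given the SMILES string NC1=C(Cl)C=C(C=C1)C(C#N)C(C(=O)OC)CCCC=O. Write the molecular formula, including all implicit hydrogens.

C15H17ClN2O3

Walk through each heavy atom and fill implicit hydrogens from standard valence (C 4, N 3, O 2, S 2, halogen 1):
  atom 1: N, bond orders sum to 1 (valence 3) → 2 H
  atom 2: C, bond orders sum to 4 (valence 4) → 0 H
  atom 3: C, bond orders sum to 4 (valence 4) → 0 H
  atom 4: Cl (halogen, monovalent) → 0 H
  atom 5: C, bond orders sum to 3 (valence 4) → 1 H
  atom 6: C, bond orders sum to 4 (valence 4) → 0 H
  atom 7: C, bond orders sum to 3 (valence 4) → 1 H
  atom 8: C, bond orders sum to 3 (valence 4) → 1 H
  atom 9: C, bond orders sum to 3 (valence 4) → 1 H
  atom 10: C, bond orders sum to 4 (valence 4) → 0 H
  atom 11: N, bond orders sum to 3 (valence 3) → 0 H
  atom 12: C, bond orders sum to 3 (valence 4) → 1 H
  atom 13: C, bond orders sum to 4 (valence 4) → 0 H
  atom 14: O, bond orders sum to 2 (valence 2) → 0 H
  atom 15: O, bond orders sum to 2 (valence 2) → 0 H
  atom 16: C, bond orders sum to 1 (valence 4) → 3 H
  atom 17: C, bond orders sum to 2 (valence 4) → 2 H
  atom 18: C, bond orders sum to 2 (valence 4) → 2 H
  atom 19: C, bond orders sum to 2 (valence 4) → 2 H
  atom 20: C, bond orders sum to 3 (valence 4) → 1 H
  atom 21: O, bond orders sum to 2 (valence 2) → 0 H
Totals → C:15, H:17, Cl:1, N:2, O:3.
In Hill order: C15H17ClN2O3.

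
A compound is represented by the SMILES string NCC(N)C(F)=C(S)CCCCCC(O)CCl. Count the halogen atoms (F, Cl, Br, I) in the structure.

Halogen atoms appear at heavy-atom positions 6, 17 (1×Cl, 1×F).
Other groups present: 1 alkene, 1 hydroxyl, 2 primary amine, 1 thiol.
Halogen count: 2.

2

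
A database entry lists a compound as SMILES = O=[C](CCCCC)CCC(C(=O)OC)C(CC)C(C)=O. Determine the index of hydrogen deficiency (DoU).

Degree of unsaturation = (number of rings) + (number of π bonds).
Ring closures in the SMILES: 0.
π bonds: 3 double bonds (each 1 DoU) → 3 DoU from unsaturation.
Total DoU = 0 + 3 = 3.

3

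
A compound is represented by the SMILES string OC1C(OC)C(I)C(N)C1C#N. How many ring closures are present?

In SMILES, each pair of matching ring-closure digits denotes one ring-closing bond; the number of such bonds equals the number of independent rings.
Ring-closure bonds here: 1.

1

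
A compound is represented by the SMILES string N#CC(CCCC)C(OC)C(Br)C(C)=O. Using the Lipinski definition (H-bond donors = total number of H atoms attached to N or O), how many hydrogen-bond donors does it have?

0

Donors: find every N or O and count the H atoms it carries.
  atom 1 (N): bond orders sum to 3 → 0 H
  atom 9 (O): bond orders sum to 2 → 0 H
  atom 15 (O): bond orders sum to 2 → 0 H
Lipinski HBD = 0.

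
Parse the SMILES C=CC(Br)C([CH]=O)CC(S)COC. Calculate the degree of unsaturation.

Molecular formula: C9H15BrO2S.
DoU = (2C + 2 + N − H − X) / 2, where X is the halogen count and O/S are ignored.
    = (2·9 + 2 + 0 − 15 − 1) / 2 = 4 / 2 = 2.

2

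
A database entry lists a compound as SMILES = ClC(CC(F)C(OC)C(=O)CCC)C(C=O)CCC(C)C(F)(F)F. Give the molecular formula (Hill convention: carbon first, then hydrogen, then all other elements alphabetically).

Walk through each heavy atom and fill implicit hydrogens from standard valence (C 4, N 3, O 2, S 2, halogen 1):
  atom 1: Cl (halogen, monovalent) → 0 H
  atom 2: C, bond orders sum to 3 (valence 4) → 1 H
  atom 3: C, bond orders sum to 2 (valence 4) → 2 H
  atom 4: C, bond orders sum to 3 (valence 4) → 1 H
  atom 5: F (halogen, monovalent) → 0 H
  atom 6: C, bond orders sum to 3 (valence 4) → 1 H
  atom 7: O, bond orders sum to 2 (valence 2) → 0 H
  atom 8: C, bond orders sum to 1 (valence 4) → 3 H
  atom 9: C, bond orders sum to 4 (valence 4) → 0 H
  atom 10: O, bond orders sum to 2 (valence 2) → 0 H
  atom 11: C, bond orders sum to 2 (valence 4) → 2 H
  atom 12: C, bond orders sum to 2 (valence 4) → 2 H
  atom 13: C, bond orders sum to 1 (valence 4) → 3 H
  atom 14: C, bond orders sum to 3 (valence 4) → 1 H
  atom 15: C, bond orders sum to 3 (valence 4) → 1 H
  atom 16: O, bond orders sum to 2 (valence 2) → 0 H
  atom 17: C, bond orders sum to 2 (valence 4) → 2 H
  atom 18: C, bond orders sum to 2 (valence 4) → 2 H
  atom 19: C, bond orders sum to 3 (valence 4) → 1 H
  atom 20: C, bond orders sum to 1 (valence 4) → 3 H
  atom 21: C, bond orders sum to 4 (valence 4) → 0 H
  atom 22: F (halogen, monovalent) → 0 H
  atom 23: F (halogen, monovalent) → 0 H
  atom 24: F (halogen, monovalent) → 0 H
Totals → C:16, H:25, Cl:1, F:4, O:3.

C16H25ClF4O3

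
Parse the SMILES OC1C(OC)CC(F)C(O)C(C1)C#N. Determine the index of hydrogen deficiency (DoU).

3

Molecular formula: C9H14FNO3.
DoU = (2C + 2 + N − H − X) / 2, where X is the halogen count and O/S are ignored.
    = (2·9 + 2 + 1 − 14 − 1) / 2 = 6 / 2 = 3.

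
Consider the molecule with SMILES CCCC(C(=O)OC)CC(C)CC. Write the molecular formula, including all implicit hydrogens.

C11H22O2

Walk through each heavy atom and fill implicit hydrogens from standard valence (C 4, N 3, O 2, S 2, halogen 1):
  atom 1: C, bond orders sum to 1 (valence 4) → 3 H
  atom 2: C, bond orders sum to 2 (valence 4) → 2 H
  atom 3: C, bond orders sum to 2 (valence 4) → 2 H
  atom 4: C, bond orders sum to 3 (valence 4) → 1 H
  atom 5: C, bond orders sum to 4 (valence 4) → 0 H
  atom 6: O, bond orders sum to 2 (valence 2) → 0 H
  atom 7: O, bond orders sum to 2 (valence 2) → 0 H
  atom 8: C, bond orders sum to 1 (valence 4) → 3 H
  atom 9: C, bond orders sum to 2 (valence 4) → 2 H
  atom 10: C, bond orders sum to 3 (valence 4) → 1 H
  atom 11: C, bond orders sum to 1 (valence 4) → 3 H
  atom 12: C, bond orders sum to 2 (valence 4) → 2 H
  atom 13: C, bond orders sum to 1 (valence 4) → 3 H
Totals → C:11, H:22, O:2.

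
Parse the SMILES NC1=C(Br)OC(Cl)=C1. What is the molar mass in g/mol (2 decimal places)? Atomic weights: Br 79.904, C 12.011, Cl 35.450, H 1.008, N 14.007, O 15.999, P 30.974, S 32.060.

First, the molecular formula is C4H3BrClNO (counting implicit H from valence).
  Br: 1 × 79.904 = 79.904
  C: 4 × 12.011 = 48.044
  Cl: 1 × 35.450 = 35.450
  H: 3 × 1.008 = 3.024
  N: 1 × 14.007 = 14.007
  O: 1 × 15.999 = 15.999
Sum: 1×79.904 + 4×12.011 + 1×35.450 + 3×1.008 + 1×14.007 + 1×15.999 = 196.428 → 196.43 g/mol.

196.43 g/mol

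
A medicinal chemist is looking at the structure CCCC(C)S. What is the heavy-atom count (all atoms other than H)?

Every atom symbol written in the SMILES (organic subset) is one heavy atom; implicit H are not written.
Heavy atoms by element → C:5, S:1.
Total: 6.

6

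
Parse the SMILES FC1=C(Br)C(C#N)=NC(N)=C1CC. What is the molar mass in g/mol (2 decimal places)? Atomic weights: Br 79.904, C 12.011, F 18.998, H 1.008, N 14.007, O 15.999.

First, the molecular formula is C8H7BrFN3 (counting implicit H from valence).
  Br: 1 × 79.904 = 79.904
  C: 8 × 12.011 = 96.088
  F: 1 × 18.998 = 18.998
  H: 7 × 1.008 = 7.056
  N: 3 × 14.007 = 42.021
Sum: 1×79.904 + 8×12.011 + 1×18.998 + 7×1.008 + 3×14.007 = 244.067 → 244.07 g/mol.

244.07 g/mol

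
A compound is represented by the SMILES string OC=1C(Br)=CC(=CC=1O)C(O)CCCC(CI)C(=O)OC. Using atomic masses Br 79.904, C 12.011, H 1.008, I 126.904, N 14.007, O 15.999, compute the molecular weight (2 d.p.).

473.10 g/mol

First, the molecular formula is C14H18BrIO5 (counting implicit H from valence).
  Br: 1 × 79.904 = 79.904
  C: 14 × 12.011 = 168.154
  H: 18 × 1.008 = 18.144
  I: 1 × 126.904 = 126.904
  O: 5 × 15.999 = 79.995
Sum: 1×79.904 + 14×12.011 + 18×1.008 + 1×126.904 + 5×15.999 = 473.101 → 473.10 g/mol.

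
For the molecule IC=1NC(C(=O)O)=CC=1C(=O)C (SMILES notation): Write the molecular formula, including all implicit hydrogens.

Walk through each heavy atom and fill implicit hydrogens from standard valence (C 4, N 3, O 2, S 2, halogen 1):
  atom 1: I (halogen, monovalent) → 0 H
  atom 2: C, bond orders sum to 4 (valence 4) → 0 H
  atom 3: N, bond orders sum to 2 (valence 3) → 1 H
  atom 4: C, bond orders sum to 4 (valence 4) → 0 H
  atom 5: C, bond orders sum to 4 (valence 4) → 0 H
  atom 6: O, bond orders sum to 2 (valence 2) → 0 H
  atom 7: O, bond orders sum to 1 (valence 2) → 1 H
  atom 8: C, bond orders sum to 3 (valence 4) → 1 H
  atom 9: C, bond orders sum to 4 (valence 4) → 0 H
  atom 10: C, bond orders sum to 4 (valence 4) → 0 H
  atom 11: O, bond orders sum to 2 (valence 2) → 0 H
  atom 12: C, bond orders sum to 1 (valence 4) → 3 H
Totals → C:7, H:6, I:1, N:1, O:3.
In Hill order: C7H6INO3.

C7H6INO3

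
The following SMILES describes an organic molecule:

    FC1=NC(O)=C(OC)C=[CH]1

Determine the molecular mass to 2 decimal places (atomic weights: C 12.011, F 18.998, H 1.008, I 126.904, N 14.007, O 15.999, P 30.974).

143.12 g/mol

First, the molecular formula is C6H6FNO2 (counting implicit H from valence).
  C: 6 × 12.011 = 72.066
  F: 1 × 18.998 = 18.998
  H: 6 × 1.008 = 6.048
  N: 1 × 14.007 = 14.007
  O: 2 × 15.999 = 31.998
Sum: 6×12.011 + 1×18.998 + 6×1.008 + 1×14.007 + 2×15.999 = 143.117 → 143.12 g/mol.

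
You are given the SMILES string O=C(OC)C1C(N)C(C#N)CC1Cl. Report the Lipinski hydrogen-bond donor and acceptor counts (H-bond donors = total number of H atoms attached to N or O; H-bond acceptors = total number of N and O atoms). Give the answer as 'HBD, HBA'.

2, 4

Donors: find every N or O and count the H atoms it carries.
  atom 1 (O): bond orders sum to 2 → 0 H
  atom 3 (O): bond orders sum to 2 → 0 H
  atom 7 (N): bond orders sum to 1 → 2 H
  atom 10 (N): bond orders sum to 3 → 0 H
Lipinski HBD = 2.
Acceptors: N atoms = 2, O atoms = 2 → HBA = 4.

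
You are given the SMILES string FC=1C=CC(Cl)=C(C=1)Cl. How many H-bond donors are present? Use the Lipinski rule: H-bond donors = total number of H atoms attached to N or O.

Donors: find every N or O and count the H atoms it carries.
  (no N or O atoms present)
Lipinski HBD = 0.

0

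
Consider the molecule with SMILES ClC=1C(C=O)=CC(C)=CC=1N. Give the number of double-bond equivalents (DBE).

5

Degree of unsaturation = (number of rings) + (number of π bonds).
Ring closures in the SMILES: 1.
π bonds: 4 double bonds (each 1 DoU) → 4 DoU from unsaturation.
Total DoU = 1 + 4 = 5.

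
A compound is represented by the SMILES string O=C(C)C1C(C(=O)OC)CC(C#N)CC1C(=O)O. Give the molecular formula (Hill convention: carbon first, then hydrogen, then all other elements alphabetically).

Walk through each heavy atom and fill implicit hydrogens from standard valence (C 4, N 3, O 2, S 2, halogen 1):
  atom 1: O, bond orders sum to 2 (valence 2) → 0 H
  atom 2: C, bond orders sum to 4 (valence 4) → 0 H
  atom 3: C, bond orders sum to 1 (valence 4) → 3 H
  atom 4: C, bond orders sum to 3 (valence 4) → 1 H
  atom 5: C, bond orders sum to 3 (valence 4) → 1 H
  atom 6: C, bond orders sum to 4 (valence 4) → 0 H
  atom 7: O, bond orders sum to 2 (valence 2) → 0 H
  atom 8: O, bond orders sum to 2 (valence 2) → 0 H
  atom 9: C, bond orders sum to 1 (valence 4) → 3 H
  atom 10: C, bond orders sum to 2 (valence 4) → 2 H
  atom 11: C, bond orders sum to 3 (valence 4) → 1 H
  atom 12: C, bond orders sum to 4 (valence 4) → 0 H
  atom 13: N, bond orders sum to 3 (valence 3) → 0 H
  atom 14: C, bond orders sum to 2 (valence 4) → 2 H
  atom 15: C, bond orders sum to 3 (valence 4) → 1 H
  atom 16: C, bond orders sum to 4 (valence 4) → 0 H
  atom 17: O, bond orders sum to 2 (valence 2) → 0 H
  atom 18: O, bond orders sum to 1 (valence 2) → 1 H
Totals → C:12, H:15, N:1, O:5.

C12H15NO5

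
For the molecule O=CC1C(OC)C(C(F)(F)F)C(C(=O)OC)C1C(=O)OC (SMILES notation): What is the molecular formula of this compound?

C12H15F3O6

Walk through each heavy atom and fill implicit hydrogens from standard valence (C 4, N 3, O 2, S 2, halogen 1):
  atom 1: O, bond orders sum to 2 (valence 2) → 0 H
  atom 2: C, bond orders sum to 3 (valence 4) → 1 H
  atom 3: C, bond orders sum to 3 (valence 4) → 1 H
  atom 4: C, bond orders sum to 3 (valence 4) → 1 H
  atom 5: O, bond orders sum to 2 (valence 2) → 0 H
  atom 6: C, bond orders sum to 1 (valence 4) → 3 H
  atom 7: C, bond orders sum to 3 (valence 4) → 1 H
  atom 8: C, bond orders sum to 4 (valence 4) → 0 H
  atom 9: F (halogen, monovalent) → 0 H
  atom 10: F (halogen, monovalent) → 0 H
  atom 11: F (halogen, monovalent) → 0 H
  atom 12: C, bond orders sum to 3 (valence 4) → 1 H
  atom 13: C, bond orders sum to 4 (valence 4) → 0 H
  atom 14: O, bond orders sum to 2 (valence 2) → 0 H
  atom 15: O, bond orders sum to 2 (valence 2) → 0 H
  atom 16: C, bond orders sum to 1 (valence 4) → 3 H
  atom 17: C, bond orders sum to 3 (valence 4) → 1 H
  atom 18: C, bond orders sum to 4 (valence 4) → 0 H
  atom 19: O, bond orders sum to 2 (valence 2) → 0 H
  atom 20: O, bond orders sum to 2 (valence 2) → 0 H
  atom 21: C, bond orders sum to 1 (valence 4) → 3 H
Totals → C:12, H:15, F:3, O:6.
In Hill order: C12H15F3O6.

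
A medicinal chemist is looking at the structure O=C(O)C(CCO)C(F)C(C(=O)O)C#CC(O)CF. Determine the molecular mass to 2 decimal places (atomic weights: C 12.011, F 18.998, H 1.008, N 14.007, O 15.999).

First, the molecular formula is C11H14F2O6 (counting implicit H from valence).
  C: 11 × 12.011 = 132.121
  F: 2 × 18.998 = 37.996
  H: 14 × 1.008 = 14.112
  O: 6 × 15.999 = 95.994
Sum: 11×12.011 + 2×18.998 + 14×1.008 + 6×15.999 = 280.223 → 280.22 g/mol.

280.22 g/mol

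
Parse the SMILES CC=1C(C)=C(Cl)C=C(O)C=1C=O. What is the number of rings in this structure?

1

In SMILES, each pair of matching ring-closure digits denotes one ring-closing bond; the number of such bonds equals the number of independent rings.
Ring-closure bonds here: 1.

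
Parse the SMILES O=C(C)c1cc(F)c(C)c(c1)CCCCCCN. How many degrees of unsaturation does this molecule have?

5

Molecular formula: C15H22FNO.
DoU = (2C + 2 + N − H − X) / 2, where X is the halogen count and O/S are ignored.
    = (2·15 + 2 + 1 − 22 − 1) / 2 = 10 / 2 = 5.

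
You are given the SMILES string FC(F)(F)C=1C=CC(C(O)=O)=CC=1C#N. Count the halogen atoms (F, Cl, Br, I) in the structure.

3

Halogen atoms appear at heavy-atom positions 1, 3, 4 (3×F).
Other groups present: 1 carboxylic acid, 1 nitrile.
Halogen count: 3.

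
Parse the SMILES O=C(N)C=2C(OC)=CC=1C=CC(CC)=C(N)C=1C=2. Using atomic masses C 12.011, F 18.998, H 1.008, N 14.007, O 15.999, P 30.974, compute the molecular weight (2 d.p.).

First, the molecular formula is C14H16N2O2 (counting implicit H from valence).
  C: 14 × 12.011 = 168.154
  H: 16 × 1.008 = 16.128
  N: 2 × 14.007 = 28.014
  O: 2 × 15.999 = 31.998
Sum: 14×12.011 + 16×1.008 + 2×14.007 + 2×15.999 = 244.294 → 244.29 g/mol.

244.29 g/mol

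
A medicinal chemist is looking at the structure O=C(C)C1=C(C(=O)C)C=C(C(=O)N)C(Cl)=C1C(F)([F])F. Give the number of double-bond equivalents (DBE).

Degree of unsaturation = (number of rings) + (number of π bonds).
Ring closures in the SMILES: 1.
π bonds: 6 double bonds (each 1 DoU) → 6 DoU from unsaturation.
Total DoU = 1 + 6 = 7.

7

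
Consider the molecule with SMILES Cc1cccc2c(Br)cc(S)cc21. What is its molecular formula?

Walk through each heavy atom and fill implicit hydrogens from standard valence (C 4, N 3, O 2, S 2, halogen 1); for lowercase aromatic atoms, an aromatic c carries 1 H when it has two neighbours and 0 H with three, and aromatic n carries 0 H:
  atom 1: C, bond orders sum to 1 (valence 4) → 3 H
  atom 2: aromatic c, 3 neighbours → 0 H
  atom 3: aromatic c, 2 neighbours → 1 H
  atom 4: aromatic c, 2 neighbours → 1 H
  atom 5: aromatic c, 2 neighbours → 1 H
  atom 6: aromatic c, 3 neighbours → 0 H
  atom 7: aromatic c, 3 neighbours → 0 H
  atom 8: Br (halogen, monovalent) → 0 H
  atom 9: aromatic c, 2 neighbours → 1 H
  atom 10: aromatic c, 3 neighbours → 0 H
  atom 11: S, bond orders sum to 1 (valence 2) → 1 H
  atom 12: aromatic c, 2 neighbours → 1 H
  atom 13: aromatic c, 3 neighbours → 0 H
Totals → C:11, H:9, Br:1, S:1.
In Hill order: C11H9BrS.

C11H9BrS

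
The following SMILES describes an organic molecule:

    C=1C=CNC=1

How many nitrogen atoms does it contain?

Scan the SMILES for N atoms (remember two-letter symbols like Cl and Br are single atoms).
Nitrogen count: 1.

1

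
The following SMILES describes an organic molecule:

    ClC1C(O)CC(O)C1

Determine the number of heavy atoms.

Every atom symbol written in the SMILES (organic subset) is one heavy atom; implicit H are not written.
Heavy atoms by element → C:5, Cl:1, O:2.
Total: 8.

8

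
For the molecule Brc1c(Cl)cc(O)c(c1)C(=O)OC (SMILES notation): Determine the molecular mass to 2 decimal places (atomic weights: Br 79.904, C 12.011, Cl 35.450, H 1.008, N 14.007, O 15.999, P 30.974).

265.49 g/mol

First, the molecular formula is C8H6BrClO3 (counting implicit H from valence).
  Br: 1 × 79.904 = 79.904
  C: 8 × 12.011 = 96.088
  Cl: 1 × 35.450 = 35.450
  H: 6 × 1.008 = 6.048
  O: 3 × 15.999 = 47.997
Sum: 1×79.904 + 8×12.011 + 1×35.450 + 6×1.008 + 3×15.999 = 265.487 → 265.49 g/mol.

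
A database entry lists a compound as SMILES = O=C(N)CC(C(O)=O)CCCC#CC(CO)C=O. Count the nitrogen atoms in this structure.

Scan the SMILES for N atoms (remember two-letter symbols like Cl and Br are single atoms).
Nitrogen count: 1.

1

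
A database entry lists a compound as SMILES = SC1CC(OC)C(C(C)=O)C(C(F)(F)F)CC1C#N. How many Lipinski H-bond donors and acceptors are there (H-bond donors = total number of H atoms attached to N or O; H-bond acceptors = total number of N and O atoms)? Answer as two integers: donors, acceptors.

0, 3

Donors: find every N or O and count the H atoms it carries.
  atom 5 (O): bond orders sum to 2 → 0 H
  atom 10 (O): bond orders sum to 2 → 0 H
  atom 19 (N): bond orders sum to 3 → 0 H
Lipinski HBD = 0.
Acceptors: N atoms = 1, O atoms = 2 → HBA = 3.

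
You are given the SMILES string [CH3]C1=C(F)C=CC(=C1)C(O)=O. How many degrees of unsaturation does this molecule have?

5

Degree of unsaturation = (number of rings) + (number of π bonds).
Ring closures in the SMILES: 1.
π bonds: 4 double bonds (each 1 DoU) → 4 DoU from unsaturation.
Total DoU = 1 + 4 = 5.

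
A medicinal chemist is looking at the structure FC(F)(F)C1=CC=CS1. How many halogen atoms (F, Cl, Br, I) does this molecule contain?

Halogen atoms appear at heavy-atom positions 1, 3, 4 (3×F).
Halogen count: 3.

3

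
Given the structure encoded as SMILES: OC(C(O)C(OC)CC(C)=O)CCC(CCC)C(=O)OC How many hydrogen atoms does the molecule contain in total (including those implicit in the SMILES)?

28

Walk through each heavy atom and fill implicit hydrogens from standard valence (C 4, N 3, O 2, S 2, halogen 1):
  atom 1: O, bond orders sum to 1 (valence 2) → 1 H
  atom 2: C, bond orders sum to 3 (valence 4) → 1 H
  atom 3: C, bond orders sum to 3 (valence 4) → 1 H
  atom 4: O, bond orders sum to 1 (valence 2) → 1 H
  atom 5: C, bond orders sum to 3 (valence 4) → 1 H
  atom 6: O, bond orders sum to 2 (valence 2) → 0 H
  atom 7: C, bond orders sum to 1 (valence 4) → 3 H
  atom 8: C, bond orders sum to 2 (valence 4) → 2 H
  atom 9: C, bond orders sum to 4 (valence 4) → 0 H
  atom 10: C, bond orders sum to 1 (valence 4) → 3 H
  atom 11: O, bond orders sum to 2 (valence 2) → 0 H
  atom 12: C, bond orders sum to 2 (valence 4) → 2 H
  atom 13: C, bond orders sum to 2 (valence 4) → 2 H
  atom 14: C, bond orders sum to 3 (valence 4) → 1 H
  atom 15: C, bond orders sum to 2 (valence 4) → 2 H
  atom 16: C, bond orders sum to 2 (valence 4) → 2 H
  atom 17: C, bond orders sum to 1 (valence 4) → 3 H
  atom 18: C, bond orders sum to 4 (valence 4) → 0 H
  atom 19: O, bond orders sum to 2 (valence 2) → 0 H
  atom 20: O, bond orders sum to 2 (valence 2) → 0 H
  atom 21: C, bond orders sum to 1 (valence 4) → 3 H
Total hydrogens: 28.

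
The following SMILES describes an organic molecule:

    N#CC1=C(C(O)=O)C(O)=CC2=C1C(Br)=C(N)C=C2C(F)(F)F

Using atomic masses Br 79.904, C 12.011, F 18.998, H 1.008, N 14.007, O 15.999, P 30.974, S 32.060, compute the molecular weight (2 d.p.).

First, the molecular formula is C13H6BrF3N2O3 (counting implicit H from valence).
  Br: 1 × 79.904 = 79.904
  C: 13 × 12.011 = 156.143
  F: 3 × 18.998 = 56.994
  H: 6 × 1.008 = 6.048
  N: 2 × 14.007 = 28.014
  O: 3 × 15.999 = 47.997
Sum: 1×79.904 + 13×12.011 + 3×18.998 + 6×1.008 + 2×14.007 + 3×15.999 = 375.100 → 375.10 g/mol.

375.10 g/mol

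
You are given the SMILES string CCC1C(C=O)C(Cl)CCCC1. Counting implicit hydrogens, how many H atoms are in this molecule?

Walk through each heavy atom and fill implicit hydrogens from standard valence (C 4, N 3, O 2, S 2, halogen 1):
  atom 1: C, bond orders sum to 1 (valence 4) → 3 H
  atom 2: C, bond orders sum to 2 (valence 4) → 2 H
  atom 3: C, bond orders sum to 3 (valence 4) → 1 H
  atom 4: C, bond orders sum to 3 (valence 4) → 1 H
  atom 5: C, bond orders sum to 3 (valence 4) → 1 H
  atom 6: O, bond orders sum to 2 (valence 2) → 0 H
  atom 7: C, bond orders sum to 3 (valence 4) → 1 H
  atom 8: Cl (halogen, monovalent) → 0 H
  atom 9: C, bond orders sum to 2 (valence 4) → 2 H
  atom 10: C, bond orders sum to 2 (valence 4) → 2 H
  atom 11: C, bond orders sum to 2 (valence 4) → 2 H
  atom 12: C, bond orders sum to 2 (valence 4) → 2 H
Total hydrogens: 17.

17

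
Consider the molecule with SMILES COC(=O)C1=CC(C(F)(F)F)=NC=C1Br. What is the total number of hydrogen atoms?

Walk through each heavy atom and fill implicit hydrogens from standard valence (C 4, N 3, O 2, S 2, halogen 1):
  atom 1: C, bond orders sum to 1 (valence 4) → 3 H
  atom 2: O, bond orders sum to 2 (valence 2) → 0 H
  atom 3: C, bond orders sum to 4 (valence 4) → 0 H
  atom 4: O, bond orders sum to 2 (valence 2) → 0 H
  atom 5: C, bond orders sum to 4 (valence 4) → 0 H
  atom 6: C, bond orders sum to 3 (valence 4) → 1 H
  atom 7: C, bond orders sum to 4 (valence 4) → 0 H
  atom 8: C, bond orders sum to 4 (valence 4) → 0 H
  atom 9: F (halogen, monovalent) → 0 H
  atom 10: F (halogen, monovalent) → 0 H
  atom 11: F (halogen, monovalent) → 0 H
  atom 12: N, bond orders sum to 3 (valence 3) → 0 H
  atom 13: C, bond orders sum to 3 (valence 4) → 1 H
  atom 14: C, bond orders sum to 4 (valence 4) → 0 H
  atom 15: Br (halogen, monovalent) → 0 H
Total hydrogens: 5.

5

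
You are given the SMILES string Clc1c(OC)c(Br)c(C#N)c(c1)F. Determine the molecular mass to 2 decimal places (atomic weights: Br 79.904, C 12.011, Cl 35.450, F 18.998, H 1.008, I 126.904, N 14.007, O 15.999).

First, the molecular formula is C8H4BrClFNO (counting implicit H from valence).
  Br: 1 × 79.904 = 79.904
  C: 8 × 12.011 = 96.088
  Cl: 1 × 35.450 = 35.450
  F: 1 × 18.998 = 18.998
  H: 4 × 1.008 = 4.032
  N: 1 × 14.007 = 14.007
  O: 1 × 15.999 = 15.999
Sum: 1×79.904 + 8×12.011 + 1×35.450 + 1×18.998 + 4×1.008 + 1×14.007 + 1×15.999 = 264.478 → 264.48 g/mol.

264.48 g/mol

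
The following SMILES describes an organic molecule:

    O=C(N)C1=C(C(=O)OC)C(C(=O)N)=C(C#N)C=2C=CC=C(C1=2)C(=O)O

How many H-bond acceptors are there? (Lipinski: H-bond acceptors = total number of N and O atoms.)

N atoms: 3; O atoms: 6.
Lipinski HBA = 3 + 6 = 9.

9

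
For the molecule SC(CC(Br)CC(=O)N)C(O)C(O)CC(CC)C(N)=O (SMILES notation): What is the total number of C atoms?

Count every carbon token in the SMILES (each C, including those in ring-closure positions and inside branches).
Carbon count: 12.

12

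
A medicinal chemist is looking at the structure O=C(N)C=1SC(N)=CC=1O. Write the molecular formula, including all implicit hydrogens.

Walk through each heavy atom and fill implicit hydrogens from standard valence (C 4, N 3, O 2, S 2, halogen 1):
  atom 1: O, bond orders sum to 2 (valence 2) → 0 H
  atom 2: C, bond orders sum to 4 (valence 4) → 0 H
  atom 3: N, bond orders sum to 1 (valence 3) → 2 H
  atom 4: C, bond orders sum to 4 (valence 4) → 0 H
  atom 5: S, bond orders sum to 2 (valence 2) → 0 H
  atom 6: C, bond orders sum to 4 (valence 4) → 0 H
  atom 7: N, bond orders sum to 1 (valence 3) → 2 H
  atom 8: C, bond orders sum to 3 (valence 4) → 1 H
  atom 9: C, bond orders sum to 4 (valence 4) → 0 H
  atom 10: O, bond orders sum to 1 (valence 2) → 1 H
Totals → C:5, H:6, N:2, O:2, S:1.

C5H6N2O2S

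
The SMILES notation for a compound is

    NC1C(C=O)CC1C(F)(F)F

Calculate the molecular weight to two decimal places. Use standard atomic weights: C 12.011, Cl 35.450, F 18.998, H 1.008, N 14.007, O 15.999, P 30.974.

167.13 g/mol

First, the molecular formula is C6H8F3NO (counting implicit H from valence).
  C: 6 × 12.011 = 72.066
  F: 3 × 18.998 = 56.994
  H: 8 × 1.008 = 8.064
  N: 1 × 14.007 = 14.007
  O: 1 × 15.999 = 15.999
Sum: 6×12.011 + 3×18.998 + 8×1.008 + 1×14.007 + 1×15.999 = 167.130 → 167.13 g/mol.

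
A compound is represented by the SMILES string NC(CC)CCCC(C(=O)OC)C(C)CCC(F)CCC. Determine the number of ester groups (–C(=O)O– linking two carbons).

1

The ester motif appears at heavy-atom position 9 in the SMILES.
Other groups present: 1 primary amine.
Ester count: 1.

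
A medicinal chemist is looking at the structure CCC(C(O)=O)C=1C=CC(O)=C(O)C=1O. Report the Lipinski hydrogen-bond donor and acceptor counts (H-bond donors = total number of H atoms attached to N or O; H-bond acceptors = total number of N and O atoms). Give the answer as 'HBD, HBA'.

Donors: find every N or O and count the H atoms it carries.
  atom 5 (O): bond orders sum to 1 → 1 H
  atom 6 (O): bond orders sum to 2 → 0 H
  atom 11 (O): bond orders sum to 1 → 1 H
  atom 13 (O): bond orders sum to 1 → 1 H
  atom 15 (O): bond orders sum to 1 → 1 H
Lipinski HBD = 4.
Acceptors: N atoms = 0, O atoms = 5 → HBA = 5.

4, 5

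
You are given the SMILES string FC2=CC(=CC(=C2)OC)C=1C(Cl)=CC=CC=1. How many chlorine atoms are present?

Scan the SMILES for Cl atoms (remember two-letter symbols like Cl and Br are single atoms).
Chlorine count: 1.

1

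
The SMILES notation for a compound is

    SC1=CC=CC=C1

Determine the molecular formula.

C6H6S

Walk through each heavy atom and fill implicit hydrogens from standard valence (C 4, N 3, O 2, S 2, halogen 1):
  atom 1: S, bond orders sum to 1 (valence 2) → 1 H
  atom 2: C, bond orders sum to 4 (valence 4) → 0 H
  atom 3: C, bond orders sum to 3 (valence 4) → 1 H
  atom 4: C, bond orders sum to 3 (valence 4) → 1 H
  atom 5: C, bond orders sum to 3 (valence 4) → 1 H
  atom 6: C, bond orders sum to 3 (valence 4) → 1 H
  atom 7: C, bond orders sum to 3 (valence 4) → 1 H
Totals → C:6, H:6, S:1.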